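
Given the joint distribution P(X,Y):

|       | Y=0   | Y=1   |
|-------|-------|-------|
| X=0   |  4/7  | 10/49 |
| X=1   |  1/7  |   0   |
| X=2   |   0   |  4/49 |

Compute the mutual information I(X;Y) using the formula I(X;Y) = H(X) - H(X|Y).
0.2183 bits

I(X;Y) = H(X) - H(X|Y)

Marginal of X (row sums):
  P(X=0) = 4/7 + 10/49 = 38/49
  P(X=1) = 1/7 + 0 = 1/7
  P(X=2) = 0 + 4/49 = 4/49
H(X) = -[(38/49)·log₂(38/49) + (1/7)·log₂(1/7) + (4/49)·log₂(4/49)]
  = 0.28444 + 0.40105 + 0.29508 = 0.9806 bits

Marginal of Y (column sums):
  P(Y=0) = 4/7 + 1/7 + 0 = 5/7
  P(Y=1) = 10/49 + 0 + 4/49 = 2/7
H(X|Y) = Σ_y P(y)·H(X|Y=y):
  Y=0: P(Y=0) = 5/7, P(X|Y=0) = (4/5, 1/5, 0) → H(X|Y=0) = 0.72193
  Y=1: P(Y=1) = 2/7, P(X|Y=1) = (5/7, 0, 2/7) → H(X|Y=1) = 0.86312
H(X|Y) = (5/7)·0.72193 + (2/7)·0.86312 = 0.7623 bits

I(X;Y) = H(X) - H(X|Y) = 0.9806 - 0.7623 = 0.2183 bits

Cross-check via I(X;Y) = H(X) + H(Y) - H(X,Y): computing H(Y) from the column sums and H(X,Y) from the 6 cells in the same way gives H(Y) = 0.8631 bits and H(X,Y) = 1.6254 bits, so
I(X;Y) = 0.9806 + 0.8631 - 1.6254 = 0.2183 bits ✓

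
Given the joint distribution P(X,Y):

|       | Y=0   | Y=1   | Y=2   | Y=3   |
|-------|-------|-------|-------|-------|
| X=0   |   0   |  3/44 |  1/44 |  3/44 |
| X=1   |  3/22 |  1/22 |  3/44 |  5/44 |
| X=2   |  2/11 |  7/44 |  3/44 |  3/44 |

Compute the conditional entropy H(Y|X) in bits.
1.8033 bits

H(Y|X) = H(X,Y) - H(X)

H(X,Y) = -Σ_{x,y} P(x,y) log₂ P(x,y). Per-cell terms -P(x,y)·log₂P(x,y):
  X=0: 0.00000, 0.26417, 0.12408, 0.26417
  X=1: 0.39197, 0.20270, 0.26417, 0.35653
  X=2: 0.44717, 0.42192, 0.26417, 0.26417
  (cells with P = 0 contribute 0)
Sum of the 12 terms: H(X,Y) = 3.2652 bits

Marginal of X (row sums):
  P(X=0) = 0 + 3/44 + 1/44 + 3/44 = 7/44
  P(X=1) = 3/22 + 1/22 + 3/44 + 5/44 = 4/11
  P(X=2) = 2/11 + 7/44 + 3/44 + 3/44 = 21/44
H(X) = -[(7/44)·log₂(7/44) + (4/11)·log₂(4/11) + (21/44)·log₂(21/44)]
  = 0.42192 + 0.53070 + 0.50930 = 1.4619 bits

H(Y|X) = H(X,Y) - H(X) = 3.2652 - 1.4619 = 1.8033 bits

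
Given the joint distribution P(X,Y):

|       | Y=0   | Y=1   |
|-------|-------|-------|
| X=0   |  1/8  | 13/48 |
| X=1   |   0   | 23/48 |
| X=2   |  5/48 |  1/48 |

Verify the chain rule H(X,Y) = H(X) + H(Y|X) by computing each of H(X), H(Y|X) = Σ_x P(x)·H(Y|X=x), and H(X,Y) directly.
H(X) = 1.4128 bits, H(Y|X) = 0.4374 bits, H(X,Y) = 1.8502 bits

Marginal of X (row sums):
  P(X=0) = 1/8 + 13/48 = 19/48
  P(X=1) = 0 + 23/48 = 23/48
  P(X=2) = 5/48 + 1/48 = 1/8
H(X) = -[(19/48)·log₂(19/48) + (23/48)·log₂(23/48) + (1/8)·log₂(1/8)]
  = 0.52924 + 0.50859 + 0.37500 = 1.4128 bits

H(Y|X) = Σ_x P(x)·H(Y|X=x):
  X=0: P(X=0) = 19/48, P(Y|X=0) = (6/19, 13/19) → H(Y|X=0) = 0.89974
  X=1: P(X=1) = 23/48, P(Y|X=1) = (0, 1) → H(Y|X=1) = 0.00000
  X=2: P(X=2) = 1/8, P(Y|X=2) = (5/6, 1/6) → H(Y|X=2) = 0.65002
H(Y|X) = (19/48)·0.89974 + (23/48)·0.00000 + (1/8)·0.65002 = 0.4374 bits

H(X,Y) = -Σ_{x,y} P(x,y) log₂ P(x,y). Per-cell terms -P(x,y)·log₂P(x,y):
  X=0: 0.37500, 0.51039
  X=1: 0.00000, 0.50859
  X=2: 0.33990, 0.11635
  (cells with P = 0 contribute 0)
Sum of the 6 terms: H(X,Y) = 1.8502 bits

Chain rule check:
  H(X) + H(Y|X) = 1.4128 + 0.4374 = 1.8502 bits
  H(X,Y) = 1.8502 bits
✓ Chain rule verified.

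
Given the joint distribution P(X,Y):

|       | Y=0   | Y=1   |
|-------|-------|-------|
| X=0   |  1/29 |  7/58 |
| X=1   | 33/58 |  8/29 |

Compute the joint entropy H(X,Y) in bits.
1.5111 bits

H(X,Y) = -Σ_{x,y} P(x,y) log₂ P(x,y). Per-cell terms -P(x,y)·log₂P(x,y):
  X=0: 0.1675, 0.3682
  X=1: 0.4629, 0.5125
Sum of the 4 terms: H(X,Y) = 1.5111 bits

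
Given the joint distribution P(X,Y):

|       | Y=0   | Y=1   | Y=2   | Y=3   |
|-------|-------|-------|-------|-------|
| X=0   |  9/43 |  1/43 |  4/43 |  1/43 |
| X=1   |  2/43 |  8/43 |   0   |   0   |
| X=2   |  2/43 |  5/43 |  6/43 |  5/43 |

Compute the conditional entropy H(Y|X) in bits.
1.4796 bits

H(Y|X) = H(X,Y) - H(X)

H(X,Y) = -Σ_{x,y} P(x,y) log₂ P(x,y). Per-cell terms -P(x,y)·log₂P(x,y):
  X=0: 0.47226, 0.12619, 0.31872, 0.12619
  X=1: 0.20587, 0.45140, 0.00000, 0.00000
  X=2: 0.20587, 0.36097, 0.39646, 0.36097
  (cells with P = 0 contribute 0)
Sum of the 12 terms: H(X,Y) = 3.0249 bits

Marginal of X (row sums):
  P(X=0) = 9/43 + 1/43 + 4/43 + 1/43 = 15/43
  P(X=1) = 2/43 + 8/43 + 0 + 0 = 10/43
  P(X=2) = 2/43 + 5/43 + 6/43 + 5/43 = 18/43
H(X) = -[(15/43)·log₂(15/43) + (10/43)·log₂(10/43) + (18/43)·log₂(18/43)]
  = 0.53001 + 0.48938 + 0.52591 = 1.5453 bits

H(Y|X) = H(X,Y) - H(X) = 3.0249 - 1.5453 = 1.4796 bits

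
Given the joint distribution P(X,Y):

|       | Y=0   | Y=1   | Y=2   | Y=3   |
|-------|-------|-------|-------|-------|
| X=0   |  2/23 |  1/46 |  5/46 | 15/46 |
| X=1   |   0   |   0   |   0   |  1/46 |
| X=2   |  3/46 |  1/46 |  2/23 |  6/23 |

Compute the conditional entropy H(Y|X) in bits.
1.4902 bits

H(Y|X) = H(X,Y) - H(X)

H(X,Y) = -Σ_{x,y} P(x,y) log₂ P(x,y). Per-cell terms -P(x,y)·log₂P(x,y):
  X=0: 0.30640, 0.12008, 0.34800, 0.52718
  X=1: 0.00000, 0.00000, 0.00000, 0.12008
  X=2: 0.25687, 0.12008, 0.30640, 0.50572
  (cells with P = 0 contribute 0)
Sum of the 12 terms: H(X,Y) = 2.6108 bits

Marginal of X (row sums):
  P(X=0) = 2/23 + 1/46 + 5/46 + 15/46 = 25/46
  P(X=1) = 0 + 0 + 0 + 1/46 = 1/46
  P(X=2) = 3/46 + 1/46 + 2/23 + 6/23 = 10/23
H(X) = -[(25/46)·log₂(25/46) + (1/46)·log₂(1/46) + (10/23)·log₂(10/23)]
  = 0.47810 + 0.12008 + 0.52245 = 1.1206 bits

H(Y|X) = H(X,Y) - H(X) = 2.6108 - 1.1206 = 1.4902 bits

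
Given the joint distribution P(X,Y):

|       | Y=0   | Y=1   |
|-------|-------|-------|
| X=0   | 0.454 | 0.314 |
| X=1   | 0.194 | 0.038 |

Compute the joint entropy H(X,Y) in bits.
1.6802 bits

H(X,Y) = -Σ_{x,y} P(x,y) log₂ P(x,y). Per-cell terms -P(x,y)·log₂P(x,y):
  X=0: 0.5172, 0.5247
  X=1: 0.4590, 0.1793
Sum of the 4 terms: H(X,Y) = 1.6802 bits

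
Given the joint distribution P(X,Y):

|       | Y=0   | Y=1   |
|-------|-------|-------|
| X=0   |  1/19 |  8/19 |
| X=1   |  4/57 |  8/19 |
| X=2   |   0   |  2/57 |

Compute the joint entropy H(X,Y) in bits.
1.7130 bits

H(X,Y) = -Σ_{x,y} P(x,y) log₂ P(x,y). Per-cell terms -P(x,y)·log₂P(x,y):
  X=0: 0.2236, 0.5254
  X=1: 0.2690, 0.5254
  X=2: 0.0000, 0.1696
  (cells with P = 0 contribute 0)
Sum of the 6 terms: H(X,Y) = 1.7130 bits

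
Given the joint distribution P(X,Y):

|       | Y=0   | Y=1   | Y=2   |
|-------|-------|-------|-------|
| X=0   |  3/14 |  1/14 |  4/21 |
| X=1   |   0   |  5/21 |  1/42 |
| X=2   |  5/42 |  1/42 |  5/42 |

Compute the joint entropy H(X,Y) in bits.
2.6846 bits

H(X,Y) = -Σ_{x,y} P(x,y) log₂ P(x,y). Per-cell terms -P(x,y)·log₂P(x,y):
  X=0: 0.4762, 0.2720, 0.4557
  X=1: 0.0000, 0.4929, 0.1284
  X=2: 0.3655, 0.1284, 0.3655
  (cells with P = 0 contribute 0)
Sum of the 9 terms: H(X,Y) = 2.6846 bits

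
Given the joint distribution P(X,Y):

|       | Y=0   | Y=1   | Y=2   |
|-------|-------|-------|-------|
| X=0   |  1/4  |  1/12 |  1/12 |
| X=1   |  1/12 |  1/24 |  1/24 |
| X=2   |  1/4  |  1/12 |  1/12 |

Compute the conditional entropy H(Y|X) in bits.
1.3925 bits

H(Y|X) = H(X,Y) - H(X)

H(X,Y) = -Σ_{x,y} P(x,y) log₂ P(x,y). Per-cell terms -P(x,y)·log₂P(x,y):
  X=0: 0.5000000, 0.2987469, 0.2987469
  X=1: 0.2987469, 0.1910401, 0.1910401
  X=2: 0.5000000, 0.2987469, 0.2987469
Sum of the 9 terms: H(X,Y) = 2.875815 bits

Marginal of X (row sums):
  P(X=0) = 1/4 + 1/12 + 1/12 = 5/12
  P(X=1) = 1/12 + 1/24 + 1/24 = 1/6
  P(X=2) = 1/4 + 1/12 + 1/12 = 5/12
H(X) = -[(5/12)·log₂(5/12) + (1/6)·log₂(1/6) + (5/12)·log₂(5/12)]
  = 0.5262643 + 0.4308271 + 0.5262643 = 1.483356 bits

H(Y|X) = H(X,Y) - H(X) = 2.875815 - 1.483356 = 1.3925 bits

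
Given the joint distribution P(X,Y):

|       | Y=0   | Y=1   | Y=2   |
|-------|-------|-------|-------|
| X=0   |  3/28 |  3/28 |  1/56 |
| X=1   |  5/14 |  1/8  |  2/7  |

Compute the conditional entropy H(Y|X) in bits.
1.4344 bits

H(Y|X) = H(X,Y) - H(X)

H(X,Y) = -Σ_{x,y} P(x,y) log₂ P(x,y). Per-cell terms -P(x,y)·log₂P(x,y):
  X=0: 0.34526, 0.34526, 0.10370
  X=1: 0.53051, 0.37500, 0.51639
Sum of the 6 terms: H(X,Y) = 2.2161 bits

Marginal of X (row sums):
  P(X=0) = 3/28 + 3/28 + 1/56 = 13/56
  P(X=1) = 5/14 + 1/8 + 2/7 = 43/56
H(X) = -[(13/56)·log₂(13/56) + (43/56)·log₂(43/56)]
  = 0.48911 + 0.29262 = 0.7817 bits

H(Y|X) = H(X,Y) - H(X) = 2.2161 - 0.7817 = 1.4344 bits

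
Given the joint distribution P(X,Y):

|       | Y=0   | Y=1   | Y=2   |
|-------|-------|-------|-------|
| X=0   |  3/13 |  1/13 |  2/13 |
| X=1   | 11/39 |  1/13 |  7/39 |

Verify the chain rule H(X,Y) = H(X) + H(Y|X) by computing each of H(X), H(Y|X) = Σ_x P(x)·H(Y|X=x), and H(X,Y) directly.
H(X) = 0.9957 bits, H(Y|X) = 1.4370 bits, H(X,Y) = 2.4327 bits

Marginal of X (row sums):
  P(X=0) = 3/13 + 1/13 + 2/13 = 6/13
  P(X=1) = 11/39 + 1/13 + 7/39 = 7/13
H(X) = -[(6/13)·log₂(6/13) + (7/13)·log₂(7/13)]
  = 0.5148 + 0.4809 = 0.9957 bits

H(Y|X) = Σ_x P(x)·H(Y|X=x):
  X=0: P(X=0) = 6/13, P(Y|X=0) = (1/2, 1/6, 1/3) → H(Y|X=0) = 1.4591
  X=1: P(X=1) = 7/13, P(Y|X=1) = (11/21, 1/7, 1/3) → H(Y|X=1) = 1.4180
H(Y|X) = (6/13)·1.4591 + (7/13)·1.4180 = 1.4370 bits

H(X,Y) = -Σ_{x,y} P(x,y) log₂ P(x,y). Per-cell terms -P(x,y)·log₂P(x,y):
  X=0: 0.4882, 0.2846, 0.4155
  X=1: 0.5150, 0.2846, 0.4448
Sum of the 6 terms: H(X,Y) = 2.4327 bits

Chain rule check:
  H(X) + H(Y|X) = 0.9957 + 1.4370 = 2.4327 bits
  H(X,Y) = 2.4327 bits
✓ Chain rule verified.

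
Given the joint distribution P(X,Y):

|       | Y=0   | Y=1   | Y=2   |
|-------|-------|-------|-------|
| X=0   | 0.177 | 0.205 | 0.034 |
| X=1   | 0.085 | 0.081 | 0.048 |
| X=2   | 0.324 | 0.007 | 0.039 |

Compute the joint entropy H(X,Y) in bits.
2.6425 bits

H(X,Y) = -Σ_{x,y} P(x,y) log₂ P(x,y). Per-cell terms -P(x,y)·log₂P(x,y):
  X=0: 0.4422, 0.4687, 0.1659
  X=1: 0.3023, 0.2937, 0.2103
  X=2: 0.5268, 0.0501, 0.1825
Sum of the 9 terms: H(X,Y) = 2.6425 bits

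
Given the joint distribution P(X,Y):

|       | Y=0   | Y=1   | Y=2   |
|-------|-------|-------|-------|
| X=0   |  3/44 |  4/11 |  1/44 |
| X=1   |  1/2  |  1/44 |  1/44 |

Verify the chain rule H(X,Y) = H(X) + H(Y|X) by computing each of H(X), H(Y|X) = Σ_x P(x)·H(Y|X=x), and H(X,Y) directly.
H(X) = 0.9940 bits, H(Y|X) = 0.6731 bits, H(X,Y) = 1.6671 bits

Marginal of X (row sums):
  P(X=0) = 3/44 + 4/11 + 1/44 = 5/11
  P(X=1) = 1/2 + 1/44 + 1/44 = 6/11
H(X) = -[(5/11)·log₂(5/11) + (6/11)·log₂(6/11)]
  = 0.51705 + 0.47698 = 0.9940 bits

H(Y|X) = Σ_x P(x)·H(Y|X=x):
  X=0: P(X=0) = 5/11, P(Y|X=0) = (3/20, 4/5, 1/20) → H(Y|X=0) = 0.88418
  X=1: P(X=1) = 6/11, P(Y|X=1) = (11/12, 1/24, 1/24) → H(Y|X=1) = 0.49715
H(Y|X) = (5/11)·0.88418 + (6/11)·0.49715 = 0.6731 bits

H(X,Y) = -Σ_{x,y} P(x,y) log₂ P(x,y). Per-cell terms -P(x,y)·log₂P(x,y):
  X=0: 0.26417, 0.53070, 0.12408
  X=1: 0.50000, 0.12408, 0.12408
Sum of the 6 terms: H(X,Y) = 1.6671 bits

Chain rule check:
  H(X) + H(Y|X) = 0.9940 + 0.6731 = 1.6671 bits
  H(X,Y) = 1.6671 bits
✓ Chain rule verified.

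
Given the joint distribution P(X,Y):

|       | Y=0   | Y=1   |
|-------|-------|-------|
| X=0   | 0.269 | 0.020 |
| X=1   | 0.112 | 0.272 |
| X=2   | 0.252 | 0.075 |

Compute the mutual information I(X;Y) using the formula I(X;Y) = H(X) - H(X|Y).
0.2550 bits

I(X;Y) = H(X) - H(X|Y)

Marginal of X (row sums):
  P(X=0) = 0.269 + 0.020 = 0.289
  P(X=1) = 0.112 + 0.272 = 0.384
  P(X=2) = 0.252 + 0.075 = 0.327
H(X) = -[0.289·log₂(0.289) + 0.384·log₂(0.384) + 0.327·log₂(0.327)]
  = 0.51756 + 0.53024 + 0.52733 = 1.57513 bits

Marginal of Y (column sums):
  P(Y=0) = 0.269 + 0.112 + 0.252 = 0.633
  P(Y=1) = 0.020 + 0.272 + 0.075 = 0.367
H(X|Y) = Σ_y P(y)·H(X|Y=y):
  Y=0: P(Y=0) = 0.633, P(X|Y=0) = (269/633, 112/633, 84/211) → H(X|Y=0) = 1.49576
  Y=1: P(Y=1) = 0.367, P(X|Y=1) = (20/367, 272/367, 75/367) → H(X|Y=1) = 1.01721
H(X|Y) = 0.633·1.49576 + 0.367·1.01721 = 1.32013 bits

I(X;Y) = H(X) - H(X|Y) = 1.57513 - 1.32013 = 0.2550 bits

Cross-check via I(X;Y) = H(X) + H(Y) - H(X,Y): computing H(Y) from the column sums and H(X,Y) from the 6 cells in the same way gives H(Y) = 0.94834 bits and H(X,Y) = 2.26847 bits, so
I(X;Y) = 1.57513 + 0.94834 - 2.26847 = 0.2550 bits ✓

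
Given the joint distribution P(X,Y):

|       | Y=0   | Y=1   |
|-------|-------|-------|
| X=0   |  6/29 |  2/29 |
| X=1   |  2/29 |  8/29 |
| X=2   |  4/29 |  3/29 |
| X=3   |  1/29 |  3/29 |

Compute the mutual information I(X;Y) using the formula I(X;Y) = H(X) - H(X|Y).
0.1698 bits

I(X;Y) = H(X) - H(X|Y)

Marginal of X (row sums):
  P(X=0) = 6/29 + 2/29 = 8/29
  P(X=1) = 2/29 + 8/29 = 10/29
  P(X=2) = 4/29 + 3/29 = 7/29
  P(X=3) = 1/29 + 3/29 = 4/29
H(X) = -[(8/29)·log₂(8/29) + (10/29)·log₂(10/29) + (7/29)·log₂(7/29) + (4/29)·log₂(4/29)]
  = 0.51255 + 0.52967 + 0.49498 + 0.39420 = 1.9314 bits

Marginal of Y (column sums):
  P(Y=0) = 6/29 + 2/29 + 4/29 + 1/29 = 13/29
  P(Y=1) = 2/29 + 8/29 + 3/29 + 3/29 = 16/29
H(X|Y) = Σ_y P(y)·H(X|Y=y):
  Y=0: P(Y=0) = 13/29, P(X|Y=0) = (6/13, 2/13, 4/13, 1/13) → H(X|Y=0) = 1.73815
  Y=1: P(Y=1) = 16/29, P(X|Y=1) = (1/8, 1/2, 3/16, 3/16) → H(X|Y=1) = 1.78064
H(X|Y) = (13/29)·1.73815 + (16/29)·1.78064 = 1.7616 bits

I(X;Y) = H(X) - H(X|Y) = 1.9314 - 1.7616 = 0.1698 bits

Cross-check via I(X;Y) = H(X) + H(Y) - H(X,Y): computing H(Y) from the column sums and H(X,Y) from the 8 cells in the same way gives H(Y) = 0.9923 bits and H(X,Y) = 2.7539 bits, so
I(X;Y) = 1.9314 + 0.9923 - 2.7539 = 0.1698 bits ✓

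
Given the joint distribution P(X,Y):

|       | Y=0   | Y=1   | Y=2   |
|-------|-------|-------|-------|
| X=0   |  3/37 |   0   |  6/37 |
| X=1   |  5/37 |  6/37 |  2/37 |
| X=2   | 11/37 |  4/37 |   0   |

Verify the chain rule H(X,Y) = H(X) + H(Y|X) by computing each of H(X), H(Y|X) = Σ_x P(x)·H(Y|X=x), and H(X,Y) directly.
H(X) = 1.5544 bits, H(Y|X) = 1.0757 bits, H(X,Y) = 2.6301 bits

Marginal of X (row sums):
  P(X=0) = 3/37 + 0 + 6/37 = 9/37
  P(X=1) = 5/37 + 6/37 + 2/37 = 13/37
  P(X=2) = 11/37 + 4/37 + 0 = 15/37
H(X) = -[(9/37)·log₂(9/37) + (13/37)·log₂(13/37) + (15/37)·log₂(15/37)]
  = 0.4961 + 0.5302 + 0.5281 = 1.5544 bits

H(Y|X) = Σ_x P(x)·H(Y|X=x):
  X=0: P(X=0) = 9/37, P(Y|X=0) = (1/3, 0, 2/3) → H(Y|X=0) = 0.9183
  X=1: P(X=1) = 13/37, P(Y|X=1) = (5/13, 6/13, 2/13) → H(Y|X=1) = 1.4605
  X=2: P(X=2) = 15/37, P(Y|X=2) = (11/15, 4/15, 0) → H(Y|X=2) = 0.8366
H(Y|X) = (9/37)·0.9183 + (13/37)·1.4605 + (15/37)·0.8366 = 1.0757 bits

H(X,Y) = -Σ_{x,y} P(x,y) log₂ P(x,y). Per-cell terms -P(x,y)·log₂P(x,y):
  X=0: 0.2939, 0.0000, 0.4256
  X=1: 0.3902, 0.4256, 0.2275
  X=2: 0.5203, 0.3470, 0.0000
  (cells with P = 0 contribute 0)
Sum of the 9 terms: H(X,Y) = 2.6301 bits

Chain rule check:
  H(X) + H(Y|X) = 1.5544 + 1.0757 = 2.6301 bits
  H(X,Y) = 2.6301 bits
✓ Chain rule verified.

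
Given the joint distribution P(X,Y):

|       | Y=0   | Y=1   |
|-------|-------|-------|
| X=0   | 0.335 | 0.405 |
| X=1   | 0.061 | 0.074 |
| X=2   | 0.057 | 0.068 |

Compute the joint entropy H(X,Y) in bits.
2.0801 bits

H(X,Y) = -Σ_{x,y} P(x,y) log₂ P(x,y). Per-cell terms -P(x,y)·log₂P(x,y):
  X=0: 0.5286, 0.5281
  X=1: 0.2461, 0.2780
  X=2: 0.2356, 0.2637
Sum of the 6 terms: H(X,Y) = 2.0801 bits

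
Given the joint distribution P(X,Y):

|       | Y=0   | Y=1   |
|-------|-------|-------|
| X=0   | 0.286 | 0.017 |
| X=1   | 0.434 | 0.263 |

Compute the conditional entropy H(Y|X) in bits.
0.7609 bits

H(Y|X) = H(X,Y) - H(X)

H(X,Y) = -Σ_{x,y} P(x,y) log₂ P(x,y). Per-cell terms -P(x,y)·log₂P(x,y):
  X=0: 0.51649, 0.09993
  X=1: 0.52264, 0.50677
Sum of the 4 terms: H(X,Y) = 1.6458 bits

Marginal of X (row sums):
  P(X=0) = 0.286 + 0.017 = 0.303
  P(X=1) = 0.434 + 0.263 = 0.697
H(X) = -[0.303·log₂(0.303) + 0.697·log₂(0.697)]
  = 0.52195 + 0.36298 = 0.8849 bits

H(Y|X) = H(X,Y) - H(X) = 1.6458 - 0.8849 = 0.7609 bits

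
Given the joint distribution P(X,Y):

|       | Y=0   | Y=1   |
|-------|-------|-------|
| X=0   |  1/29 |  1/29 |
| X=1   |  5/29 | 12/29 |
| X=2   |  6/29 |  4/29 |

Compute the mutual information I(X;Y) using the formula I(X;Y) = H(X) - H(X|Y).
0.0623 bits

I(X;Y) = H(X) - H(X|Y)

Marginal of X (row sums):
  P(X=0) = 1/29 + 1/29 = 2/29
  P(X=1) = 5/29 + 12/29 = 17/29
  P(X=2) = 6/29 + 4/29 = 10/29
H(X) = -[(2/29)·log₂(2/29) + (17/29)·log₂(17/29) + (10/29)·log₂(10/29)]
  = 0.26607 + 0.45168 + 0.52967 = 1.2474 bits

Marginal of Y (column sums):
  P(Y=0) = 1/29 + 5/29 + 6/29 = 12/29
  P(Y=1) = 1/29 + 12/29 + 4/29 = 17/29
H(X|Y) = Σ_y P(y)·H(X|Y=y):
  Y=0: P(Y=0) = 12/29, P(X|Y=0) = (1/12, 5/12, 1/2) → H(X|Y=0) = 1.32501
  Y=1: P(Y=1) = 17/29, P(X|Y=1) = (1/17, 12/17, 4/17) → H(X|Y=1) = 1.08631
H(X|Y) = (12/29)·1.32501 + (17/29)·1.08631 = 1.1851 bits

I(X;Y) = H(X) - H(X|Y) = 1.2474 - 1.1851 = 0.0623 bits

Cross-check via I(X;Y) = H(X) + H(Y) - H(X,Y): computing H(Y) from the column sums and H(X,Y) from the 6 cells in the same way gives H(Y) = 0.9784 bits and H(X,Y) = 2.1635 bits, so
I(X;Y) = 1.2474 + 0.9784 - 2.1635 = 0.0623 bits ✓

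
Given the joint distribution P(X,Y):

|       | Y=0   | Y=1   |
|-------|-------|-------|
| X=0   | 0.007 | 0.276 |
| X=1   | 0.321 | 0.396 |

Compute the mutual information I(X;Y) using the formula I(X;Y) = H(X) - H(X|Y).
0.1542 bits

I(X;Y) = H(X) - H(X|Y)

Marginal of X (row sums):
  P(X=0) = 0.007 + 0.276 = 0.283
  P(X=1) = 0.321 + 0.396 = 0.717
H(X) = -[0.283·log₂(0.283) + 0.717·log₂(0.717)]
  = 0.5154 + 0.3441 = 0.8595 bits

Marginal of Y (column sums):
  P(Y=0) = 0.007 + 0.321 = 0.328
  P(Y=1) = 0.276 + 0.396 = 0.672
H(X|Y) = Σ_y P(y)·H(X|Y=y):
  Y=0: P(Y=0) = 0.328, P(X|Y=0) = (7/328, 321/328) → H(X|Y=0) = 0.1489
  Y=1: P(Y=1) = 0.672, P(X|Y=1) = (23/56, 33/56) → H(X|Y=1) = 0.9769
H(X|Y) = 0.328·0.1489 + 0.672·0.9769 = 0.7053 bits

I(X;Y) = H(X) - H(X|Y) = 0.8595 - 0.7053 = 0.1542 bits

Cross-check via I(X;Y) = H(X) + H(Y) - H(X,Y): computing H(Y) from the column sums and H(X,Y) from the 4 cells in the same way gives H(Y) = 0.9129 bits and H(X,Y) = 1.6182 bits, so
I(X;Y) = 0.8595 + 0.9129 - 1.6182 = 0.1542 bits ✓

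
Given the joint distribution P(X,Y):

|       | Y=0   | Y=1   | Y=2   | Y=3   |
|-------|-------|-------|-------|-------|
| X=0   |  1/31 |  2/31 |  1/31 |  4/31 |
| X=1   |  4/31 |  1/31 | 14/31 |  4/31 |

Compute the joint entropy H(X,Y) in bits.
2.3960 bits

H(X,Y) = -Σ_{x,y} P(x,y) log₂ P(x,y). Per-cell terms -P(x,y)·log₂P(x,y):
  X=0: 0.1598, 0.2551, 0.1598, 0.3812
  X=1: 0.3812, 0.1598, 0.5179, 0.3812
Sum of the 8 terms: H(X,Y) = 2.3960 bits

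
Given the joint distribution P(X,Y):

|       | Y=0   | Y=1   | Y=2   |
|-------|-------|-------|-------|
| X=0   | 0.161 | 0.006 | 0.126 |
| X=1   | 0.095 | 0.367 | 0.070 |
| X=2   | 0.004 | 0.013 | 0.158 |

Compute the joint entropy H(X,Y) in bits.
2.5009 bits

H(X,Y) = -Σ_{x,y} P(x,y) log₂ P(x,y). Per-cell terms -P(x,y)·log₂P(x,y):
  X=0: 0.4242, 0.0443, 0.3766
  X=1: 0.3226, 0.5307, 0.2686
  X=2: 0.0319, 0.0814, 0.4206
Sum of the 9 terms: H(X,Y) = 2.5009 bits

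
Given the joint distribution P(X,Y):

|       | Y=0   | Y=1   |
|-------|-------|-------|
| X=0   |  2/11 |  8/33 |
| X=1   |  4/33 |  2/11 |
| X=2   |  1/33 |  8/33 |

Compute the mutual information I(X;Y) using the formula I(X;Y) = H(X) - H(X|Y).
0.0688 bits

I(X;Y) = H(X) - H(X|Y)

Marginal of X (row sums):
  P(X=0) = 2/11 + 8/33 = 14/33
  P(X=1) = 4/33 + 2/11 = 10/33
  P(X=2) = 1/33 + 8/33 = 3/11
H(X) = -[(14/33)·log₂(14/33) + (10/33)·log₂(10/33) + (3/11)·log₂(3/11)]
  = 0.52480 + 0.52196 + 0.51122 = 1.55798 bits

Marginal of Y (column sums):
  P(Y=0) = 2/11 + 4/33 + 1/33 = 1/3
  P(Y=1) = 8/33 + 2/11 + 8/33 = 2/3
H(X|Y) = Σ_y P(y)·H(X|Y=y):
  Y=0: P(Y=0) = 1/3, P(X|Y=0) = (6/11, 4/11, 1/11) → H(X|Y=0) = 1.32218
  Y=1: P(Y=1) = 2/3, P(X|Y=1) = (4/11, 3/11, 4/11) → H(X|Y=1) = 1.57262
H(X|Y) = (1/3)·1.32218 + (2/3)·1.57262 = 1.48914 bits

I(X;Y) = H(X) - H(X|Y) = 1.55798 - 1.48914 = 0.0688 bits

Cross-check via I(X;Y) = H(X) + H(Y) - H(X,Y): computing H(Y) from the column sums and H(X,Y) from the 6 cells in the same way gives H(Y) = 0.91830 bits and H(X,Y) = 2.40744 bits, so
I(X;Y) = 1.55798 + 0.91830 - 2.40744 = 0.0688 bits ✓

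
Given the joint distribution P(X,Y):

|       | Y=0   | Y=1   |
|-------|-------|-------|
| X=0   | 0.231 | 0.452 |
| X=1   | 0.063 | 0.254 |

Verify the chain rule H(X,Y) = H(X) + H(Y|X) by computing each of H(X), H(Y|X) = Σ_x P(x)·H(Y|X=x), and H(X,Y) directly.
H(X) = 0.9011 bits, H(Y|X) = 0.8585 bits, H(X,Y) = 1.7596 bits

Marginal of X (row sums):
  P(X=0) = 0.231 + 0.452 = 0.683
  P(X=1) = 0.063 + 0.254 = 0.317
H(X) = -[0.683·log₂(0.683) + 0.317·log₂(0.317)]
  = 0.3757 + 0.5254 = 0.9011 bits

H(Y|X) = Σ_x P(x)·H(Y|X=x):
  X=0: P(X=0) = 0.683, P(Y|X=0) = (231/683, 452/683) → H(Y|X=0) = 0.9231
  X=1: P(X=1) = 0.317, P(Y|X=1) = (63/317, 254/317) → H(Y|X=1) = 0.7194
H(Y|X) = 0.683·0.9231 + 0.317·0.7194 = 0.8585 bits

H(X,Y) = -Σ_{x,y} P(x,y) log₂ P(x,y). Per-cell terms -P(x,y)·log₂P(x,y):
  X=0: 0.4883, 0.5178
  X=1: 0.2513, 0.5022
Sum of the 4 terms: H(X,Y) = 1.7596 bits

Chain rule check:
  H(X) + H(Y|X) = 0.9011 + 0.8585 = 1.7596 bits
  H(X,Y) = 1.7596 bits
✓ Chain rule verified.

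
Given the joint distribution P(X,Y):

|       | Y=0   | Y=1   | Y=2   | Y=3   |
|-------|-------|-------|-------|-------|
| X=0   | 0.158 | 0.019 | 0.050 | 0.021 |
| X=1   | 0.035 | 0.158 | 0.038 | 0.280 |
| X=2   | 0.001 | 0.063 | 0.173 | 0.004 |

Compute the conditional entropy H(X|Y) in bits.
0.8953 bits

H(X|Y) = H(X,Y) - H(Y)

H(X,Y) = -Σ_{x,y} P(x,y) log₂ P(x,y). Per-cell terms -P(x,y)·log₂P(x,y):
  X=0: 0.420597, 0.108639, 0.216096, 0.117043
  X=1: 0.169278, 0.420597, 0.179279, 0.514220
  X=2: 0.009966, 0.251276, 0.437890, 0.031863
Sum of the 12 terms: H(X,Y) = 2.87674 bits

Marginal of Y (column sums):
  P(Y=0) = 0.158 + 0.035 + 0.001 = 0.194
  P(Y=1) = 0.019 + 0.158 + 0.063 = 0.240
  P(Y=2) = 0.050 + 0.038 + 0.173 = 0.261
  P(Y=3) = 0.021 + 0.280 + 0.004 = 0.305
H(Y) = -[0.194·log₂(0.194) + 0.240·log₂(0.240) + 0.261·log₂(0.261) + 0.305·log₂(0.305)]
  = 0.458979 + 0.494134 + 0.505786 + 0.522501 = 1.98140 bits

H(X|Y) = H(X,Y) - H(Y) = 2.87674 - 1.98140 = 0.8953 bits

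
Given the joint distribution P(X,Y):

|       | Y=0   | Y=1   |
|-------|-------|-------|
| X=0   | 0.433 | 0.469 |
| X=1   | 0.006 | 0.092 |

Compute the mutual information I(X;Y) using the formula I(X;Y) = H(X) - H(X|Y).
0.0557 bits

I(X;Y) = H(X) - H(X|Y)

Marginal of X (row sums):
  P(X=0) = 0.433 + 0.469 = 0.902
  P(X=1) = 0.006 + 0.092 = 0.098
H(X) = -[0.902·log₂(0.902) + 0.098·log₂(0.098)]
  = 0.134218 + 0.328405 = 0.46262 bits

Marginal of Y (column sums):
  P(Y=0) = 0.433 + 0.006 = 0.439
  P(Y=1) = 0.469 + 0.092 = 0.561
H(X|Y) = Σ_y P(y)·H(X|Y=y):
  Y=0: P(Y=0) = 0.439, P(X|Y=0) = (433/439, 6/439) → H(X|Y=0) = 0.104226
  Y=1: P(Y=1) = 0.561, P(X|Y=1) = (469/561, 92/561) → H(X|Y=1) = 0.643777
H(X|Y) = 0.439·0.104226 + 0.561·0.643777 = 0.40691 bits

I(X;Y) = H(X) - H(X|Y) = 0.46262 - 0.40691 = 0.0557 bits

Cross-check via I(X;Y) = H(X) + H(Y) - H(X,Y): computing H(Y) from the column sums and H(X,Y) from the 4 cells in the same way gives H(Y) = 0.98924 bits and H(X,Y) = 1.39615 bits, so
I(X;Y) = 0.46262 + 0.98924 - 1.39615 = 0.0557 bits ✓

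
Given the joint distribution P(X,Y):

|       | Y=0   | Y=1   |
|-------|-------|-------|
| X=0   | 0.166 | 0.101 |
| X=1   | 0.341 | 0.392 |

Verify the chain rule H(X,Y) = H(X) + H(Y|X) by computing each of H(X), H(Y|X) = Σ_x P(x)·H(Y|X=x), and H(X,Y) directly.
H(X) = 0.8371 bits, H(Y|X) = 0.9859 bits, H(X,Y) = 1.8230 bits

Marginal of X (row sums):
  P(X=0) = 0.166 + 0.101 = 0.267
  P(X=1) = 0.341 + 0.392 = 0.733
H(X) = -[0.267·log₂(0.267) + 0.733·log₂(0.733)]
  = 0.50866 + 0.32847 = 0.8371 bits

H(Y|X) = Σ_x P(x)·H(Y|X=x):
  X=0: P(X=0) = 0.267, P(Y|X=0) = (166/267, 101/267) → H(Y|X=0) = 0.95682
  X=1: P(X=1) = 0.733, P(Y|X=1) = (341/733, 392/733) → H(Y|X=1) = 0.99651
H(Y|X) = 0.267·0.95682 + 0.733·0.99651 = 0.9859 bits

H(X,Y) = -Σ_{x,y} P(x,y) log₂ P(x,y). Per-cell terms -P(x,y)·log₂P(x,y):
  X=0: 0.43006, 0.33406
  X=1: 0.52929, 0.52962
Sum of the 4 terms: H(X,Y) = 1.8230 bits

Chain rule check:
  H(X) + H(Y|X) = 0.8371 + 0.9859 = 1.8230 bits
  H(X,Y) = 1.8230 bits
✓ Chain rule verified.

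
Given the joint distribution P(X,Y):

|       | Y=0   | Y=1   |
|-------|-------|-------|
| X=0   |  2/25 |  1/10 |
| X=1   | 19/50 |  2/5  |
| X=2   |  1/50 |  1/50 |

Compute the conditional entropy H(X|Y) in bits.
0.9098 bits

H(X|Y) = H(X,Y) - H(Y)

H(X,Y) = -Σ_{x,y} P(x,y) log₂ P(x,y). Per-cell terms -P(x,y)·log₂P(x,y):
  X=0: 0.29151, 0.33219
  X=1: 0.53045, 0.52877
  X=2: 0.11288, 0.11288
Sum of the 6 terms: H(X,Y) = 1.90868 bits

Marginal of Y (column sums):
  P(Y=0) = 2/25 + 19/50 + 1/50 = 12/25
  P(Y=1) = 1/10 + 2/5 + 1/50 = 13/25
H(Y) = -[(12/25)·log₂(12/25) + (13/25)·log₂(13/25)]
  = 0.50827 + 0.49058 = 0.99885 bits

H(X|Y) = H(X,Y) - H(Y) = 1.90868 - 0.99885 = 0.9098 bits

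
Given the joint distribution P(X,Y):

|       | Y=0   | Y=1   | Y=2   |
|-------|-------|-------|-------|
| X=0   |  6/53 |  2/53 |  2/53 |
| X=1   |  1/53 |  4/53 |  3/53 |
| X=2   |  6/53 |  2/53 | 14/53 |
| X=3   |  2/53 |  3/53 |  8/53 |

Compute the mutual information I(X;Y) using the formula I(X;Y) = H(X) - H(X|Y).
0.1687 bits

I(X;Y) = H(X) - H(X|Y)

Marginal of X (row sums):
  P(X=0) = 6/53 + 2/53 + 2/53 = 10/53
  P(X=1) = 1/53 + 4/53 + 3/53 = 8/53
  P(X=2) = 6/53 + 2/53 + 14/53 = 22/53
  P(X=3) = 2/53 + 3/53 + 8/53 = 13/53
H(X) = -[(10/53)·log₂(10/53) + (8/53)·log₂(8/53) + (22/53)·log₂(22/53) + (13/53)·log₂(13/53)]
  = 0.4540 + 0.4118 + 0.5265 + 0.4973 = 1.8896 bits

Marginal of Y (column sums):
  P(Y=0) = 6/53 + 1/53 + 6/53 + 2/53 = 15/53
  P(Y=1) = 2/53 + 4/53 + 2/53 + 3/53 = 11/53
  P(Y=2) = 2/53 + 3/53 + 14/53 + 8/53 = 27/53
H(X|Y) = Σ_y P(y)·H(X|Y=y):
  Y=0: P(Y=0) = 15/53, P(X|Y=0) = (2/5, 1/15, 2/5, 2/15) → H(X|Y=0) = 1.7056
  Y=1: P(Y=1) = 11/53, P(X|Y=1) = (2/11, 4/11, 2/11, 3/11) → H(X|Y=1) = 1.9363
  Y=2: P(Y=2) = 27/53, P(X|Y=2) = (2/27, 1/9, 14/27, 8/27) → H(X|Y=2) = 1.6416
H(X|Y) = (15/53)·1.7056 + (11/53)·1.9363 + (27/53)·1.6416 = 1.7209 bits

I(X;Y) = H(X) - H(X|Y) = 1.8896 - 1.7209 = 0.1687 bits

Cross-check via I(X;Y) = H(X) + H(Y) - H(X,Y): computing H(Y) from the column sums and H(X,Y) from the 12 cells in the same way gives H(Y) = 1.4819 bits and H(X,Y) = 3.2028 bits, so
I(X;Y) = 1.8896 + 1.4819 - 3.2028 = 0.1687 bits ✓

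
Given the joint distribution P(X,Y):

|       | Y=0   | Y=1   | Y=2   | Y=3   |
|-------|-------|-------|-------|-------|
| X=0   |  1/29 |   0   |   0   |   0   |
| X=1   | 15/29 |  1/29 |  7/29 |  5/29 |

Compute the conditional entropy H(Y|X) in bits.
1.5428 bits

H(Y|X) = H(X,Y) - H(X)

H(X,Y) = -Σ_{x,y} P(x,y) log₂ P(x,y). Per-cell terms -P(x,y)·log₂P(x,y):
  X=0: 0.1675, 0.0000, 0.0000, 0.0000
  X=1: 0.4919, 0.1675, 0.4950, 0.4373
  (cells with P = 0 contribute 0)
Sum of the 8 terms: H(X,Y) = 1.7592 bits

Marginal of X (row sums):
  P(X=0) = 1/29 + 0 + 0 + 0 = 1/29
  P(X=1) = 15/29 + 1/29 + 7/29 + 5/29 = 28/29
H(X) = -[(1/29)·log₂(1/29) + (28/29)·log₂(28/29)]
  = 0.1675 + 0.0489 = 0.2164 bits

H(Y|X) = H(X,Y) - H(X) = 1.7592 - 0.2164 = 1.5428 bits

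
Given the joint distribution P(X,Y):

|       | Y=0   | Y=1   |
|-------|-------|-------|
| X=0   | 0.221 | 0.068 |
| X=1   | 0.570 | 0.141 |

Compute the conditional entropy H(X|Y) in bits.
0.8662 bits

H(X|Y) = H(X,Y) - H(Y)

H(X,Y) = -Σ_{x,y} P(x,y) log₂ P(x,y). Per-cell terms -P(x,y)·log₂P(x,y):
  X=0: 0.4813, 0.2637
  X=1: 0.4623, 0.3985
Sum of the 4 terms: H(X,Y) = 1.6058 bits

Marginal of Y (column sums):
  P(Y=0) = 0.221 + 0.570 = 0.791
  P(Y=1) = 0.068 + 0.141 = 0.209
H(Y) = -[0.791·log₂(0.791) + 0.209·log₂(0.209)]
  = 0.2676 + 0.4720 = 0.7396 bits

H(X|Y) = H(X,Y) - H(Y) = 1.6058 - 0.7396 = 0.8662 bits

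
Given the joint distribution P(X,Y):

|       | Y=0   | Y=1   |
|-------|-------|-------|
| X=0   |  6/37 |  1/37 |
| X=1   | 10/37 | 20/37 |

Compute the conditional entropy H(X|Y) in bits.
0.5695 bits

H(X|Y) = H(X,Y) - H(Y)

H(X,Y) = -Σ_{x,y} P(x,y) log₂ P(x,y). Per-cell terms -P(x,y)·log₂P(x,y):
  X=0: 0.42559, 0.14080
  X=1: 0.51014, 0.47974
Sum of the 4 terms: H(X,Y) = 1.5563 bits

Marginal of Y (column sums):
  P(Y=0) = 6/37 + 10/37 = 16/37
  P(Y=1) = 1/37 + 20/37 = 21/37
H(Y) = -[(16/37)·log₂(16/37) + (21/37)·log₂(21/37)]
  = 0.52301 + 0.46378 = 0.9868 bits

H(X|Y) = H(X,Y) - H(Y) = 1.5563 - 0.9868 = 0.5695 bits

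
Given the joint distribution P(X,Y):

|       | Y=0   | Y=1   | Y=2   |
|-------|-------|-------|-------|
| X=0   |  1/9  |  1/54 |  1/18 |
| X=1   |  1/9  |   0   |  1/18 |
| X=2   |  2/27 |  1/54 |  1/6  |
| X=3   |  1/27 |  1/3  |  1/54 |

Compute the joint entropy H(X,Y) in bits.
2.9009 bits

H(X,Y) = -Σ_{x,y} P(x,y) log₂ P(x,y). Per-cell terms -P(x,y)·log₂P(x,y):
  X=0: 0.3522, 0.1066, 0.2317
  X=1: 0.3522, 0.0000, 0.2317
  X=2: 0.2781, 0.1066, 0.4308
  X=3: 0.1761, 0.5283, 0.1066
  (cells with P = 0 contribute 0)
Sum of the 12 terms: H(X,Y) = 2.9009 bits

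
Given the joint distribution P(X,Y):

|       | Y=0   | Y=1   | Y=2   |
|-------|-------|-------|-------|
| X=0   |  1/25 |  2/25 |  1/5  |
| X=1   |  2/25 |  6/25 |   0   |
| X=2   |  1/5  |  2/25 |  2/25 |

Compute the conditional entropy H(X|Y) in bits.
1.2057 bits

H(X|Y) = H(X,Y) - H(Y)

H(X,Y) = -Σ_{x,y} P(x,y) log₂ P(x,y). Per-cell terms -P(x,y)·log₂P(x,y):
  X=0: 0.1858, 0.2915, 0.4644
  X=1: 0.2915, 0.4941, 0.0000
  X=2: 0.4644, 0.2915, 0.2915
  (cells with P = 0 contribute 0)
Sum of the 9 terms: H(X,Y) = 2.7747 bits

Marginal of Y (column sums):
  P(Y=0) = 1/25 + 2/25 + 1/5 = 8/25
  P(Y=1) = 2/25 + 6/25 + 2/25 = 2/5
  P(Y=2) = 1/5 + 0 + 2/25 = 7/25
H(Y) = -[(8/25)·log₂(8/25) + (2/5)·log₂(2/5) + (7/25)·log₂(7/25)]
  = 0.5260 + 0.5288 + 0.5142 = 1.5690 bits

H(X|Y) = H(X,Y) - H(Y) = 2.7747 - 1.5690 = 1.2057 bits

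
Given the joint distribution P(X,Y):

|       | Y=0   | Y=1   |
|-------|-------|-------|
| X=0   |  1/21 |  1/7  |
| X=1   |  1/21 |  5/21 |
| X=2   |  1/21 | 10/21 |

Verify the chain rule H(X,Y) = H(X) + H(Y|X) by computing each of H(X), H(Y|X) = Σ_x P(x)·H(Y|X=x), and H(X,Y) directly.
H(X) = 1.4607 bits, H(Y|X) = 0.5705 bits, H(X,Y) = 2.0312 bits

Marginal of X (row sums):
  P(X=0) = 1/21 + 1/7 = 4/21
  P(X=1) = 1/21 + 5/21 = 2/7
  P(X=2) = 1/21 + 10/21 = 11/21
H(X) = -[(4/21)·log₂(4/21) + (2/7)·log₂(2/7) + (11/21)·log₂(11/21)]
  = 0.45568 + 0.51639 + 0.48865 = 1.4607 bits

H(Y|X) = Σ_x P(x)·H(Y|X=x):
  X=0: P(X=0) = 4/21, P(Y|X=0) = (1/4, 3/4) → H(Y|X=0) = 0.81128
  X=1: P(X=1) = 2/7, P(Y|X=1) = (1/6, 5/6) → H(Y|X=1) = 0.65002
  X=2: P(X=2) = 11/21, P(Y|X=2) = (1/11, 10/11) → H(Y|X=2) = 0.43950
H(Y|X) = (4/21)·0.81128 + (2/7)·0.65002 + (11/21)·0.43950 = 0.5705 bits

H(X,Y) = -Σ_{x,y} P(x,y) log₂ P(x,y). Per-cell terms -P(x,y)·log₂P(x,y):
  X=0: 0.20916, 0.40105
  X=1: 0.20916, 0.49295
  X=2: 0.20916, 0.50971
Sum of the 6 terms: H(X,Y) = 2.0312 bits

Chain rule check:
  H(X) + H(Y|X) = 1.4607 + 0.5705 = 2.0312 bits
  H(X,Y) = 2.0312 bits
✓ Chain rule verified.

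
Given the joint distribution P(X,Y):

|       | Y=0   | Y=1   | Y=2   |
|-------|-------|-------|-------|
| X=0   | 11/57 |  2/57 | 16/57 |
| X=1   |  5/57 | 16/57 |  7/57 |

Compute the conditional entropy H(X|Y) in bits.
0.7682 bits

H(X|Y) = H(X,Y) - H(Y)

H(X,Y) = -Σ_{x,y} P(x,y) log₂ P(x,y). Per-cell terms -P(x,y)·log₂P(x,y):
  X=0: 0.458036, 0.169575, 0.514495
  X=1: 0.307979, 0.514495, 0.371557
Sum of the 6 terms: H(X,Y) = 2.33614 bits

Marginal of Y (column sums):
  P(Y=0) = 11/57 + 5/57 = 16/57
  P(Y=1) = 2/57 + 16/57 = 6/19
  P(Y=2) = 16/57 + 7/57 = 23/57
H(Y) = -[(16/57)·log₂(16/57) + (6/19)·log₂(6/19) + (23/57)·log₂(23/57)]
  = 0.514495 + 0.525147 + 0.528325 = 1.56797 bits

H(X|Y) = H(X,Y) - H(Y) = 2.33614 - 1.56797 = 0.7682 bits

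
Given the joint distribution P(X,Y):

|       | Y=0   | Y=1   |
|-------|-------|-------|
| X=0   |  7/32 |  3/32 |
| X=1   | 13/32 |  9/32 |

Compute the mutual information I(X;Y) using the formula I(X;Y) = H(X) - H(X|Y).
0.0080 bits

I(X;Y) = H(X) - H(X|Y)

Marginal of X (row sums):
  P(X=0) = 7/32 + 3/32 = 5/16
  P(X=1) = 13/32 + 9/32 = 11/16
H(X) = -[(5/16)·log₂(5/16) + (11/16)·log₂(11/16)]
  = 0.52440 + 0.37164 = 0.89604 bits

Marginal of Y (column sums):
  P(Y=0) = 7/32 + 13/32 = 5/8
  P(Y=1) = 3/32 + 9/32 = 3/8
H(X|Y) = Σ_y P(y)·H(X|Y=y):
  Y=0: P(Y=0) = 5/8, P(X|Y=0) = (7/20, 13/20) → H(X|Y=0) = 0.93407
  Y=1: P(Y=1) = 3/8, P(X|Y=1) = (1/4, 3/4) → H(X|Y=1) = 0.81128
H(X|Y) = (5/8)·0.93407 + (3/8)·0.81128 = 0.88802 bits

I(X;Y) = H(X) - H(X|Y) = 0.89604 - 0.88802 = 0.0080 bits

Cross-check via I(X;Y) = H(X) + H(Y) - H(X,Y): computing H(Y) from the column sums and H(X,Y) from the 4 cells in the same way gives H(Y) = 0.95443 bits and H(X,Y) = 1.84246 bits, so
I(X;Y) = 0.89604 + 0.95443 - 1.84246 = 0.0080 bits ✓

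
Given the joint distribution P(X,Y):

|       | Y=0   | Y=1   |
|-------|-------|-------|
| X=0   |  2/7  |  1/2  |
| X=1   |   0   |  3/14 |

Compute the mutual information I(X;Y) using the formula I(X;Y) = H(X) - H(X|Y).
0.1201 bits

I(X;Y) = H(X) - H(X|Y)

Marginal of X (row sums):
  P(X=0) = 2/7 + 1/2 = 11/14
  P(X=1) = 0 + 3/14 = 3/14
H(X) = -[(11/14)·log₂(11/14) + (3/14)·log₂(3/14)]
  = 0.2734 + 0.4762 = 0.7496 bits

Marginal of Y (column sums):
  P(Y=0) = 2/7 + 0 = 2/7
  P(Y=1) = 1/2 + 3/14 = 5/7
H(X|Y) = Σ_y P(y)·H(X|Y=y):
  Y=0: P(Y=0) = 2/7, P(X|Y=0) = (1, 0) → H(X|Y=0) = 0.0000
  Y=1: P(Y=1) = 5/7, P(X|Y=1) = (7/10, 3/10) → H(X|Y=1) = 0.8813
H(X|Y) = (2/7)·0.0000 + (5/7)·0.8813 = 0.6295 bits

I(X;Y) = H(X) - H(X|Y) = 0.7496 - 0.6295 = 0.1201 bits

Cross-check via I(X;Y) = H(X) + H(Y) - H(X,Y): computing H(Y) from the column sums and H(X,Y) from the 4 cells in the same way gives H(Y) = 0.8631 bits and H(X,Y) = 1.4926 bits, so
I(X;Y) = 0.7496 + 0.8631 - 1.4926 = 0.1201 bits ✓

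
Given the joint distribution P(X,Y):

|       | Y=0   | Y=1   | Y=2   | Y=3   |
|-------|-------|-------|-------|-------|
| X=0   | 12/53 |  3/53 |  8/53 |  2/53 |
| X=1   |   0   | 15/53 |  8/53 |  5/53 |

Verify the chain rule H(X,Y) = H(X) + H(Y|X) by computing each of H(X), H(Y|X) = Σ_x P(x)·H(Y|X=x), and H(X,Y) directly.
H(X) = 0.9977 bits, H(Y|X) = 1.5607 bits, H(X,Y) = 2.5583 bits

Marginal of X (row sums):
  P(X=0) = 12/53 + 3/53 + 8/53 + 2/53 = 25/53
  P(X=1) = 0 + 15/53 + 8/53 + 5/53 = 28/53
H(X) = -[(25/53)·log₂(25/53) + (28/53)·log₂(28/53)]
  = 0.511351 + 0.486337 = 0.9977 bits

H(Y|X) = Σ_x P(x)·H(Y|X=x):
  X=0: P(X=0) = 25/53, P(Y|X=0) = (12/25, 3/25, 8/25, 2/25) → H(Y|X=0) = 1.692879
  X=1: P(X=1) = 28/53, P(Y|X=1) = (0, 15/28, 2/7, 5/28) → H(Y|X=1) = 1.442605
H(Y|X) = (25/53)·1.692879 + (28/53)·1.442605 = 1.5607 bits

H(X,Y) = -Σ_{x,y} P(x,y) log₂ P(x,y). Per-cell terms -P(x,y)·log₂P(x,y):
  X=0: 0.485198, 0.234507, 0.411762, 0.178412
  X=1: 0.000000, 0.515386, 0.411762, 0.321320
  (cells with P = 0 contribute 0)
Sum of the 8 terms: H(X,Y) = 2.5583 bits

Chain rule check:
  H(X) + H(Y|X) = 0.9977 + 1.5607 = 2.5584 bits
  H(X,Y) = 2.5583 bits
✓ Chain rule verified (Δ = 0.0001 is 4-dp rounding noise: each of the three values was rounded independently).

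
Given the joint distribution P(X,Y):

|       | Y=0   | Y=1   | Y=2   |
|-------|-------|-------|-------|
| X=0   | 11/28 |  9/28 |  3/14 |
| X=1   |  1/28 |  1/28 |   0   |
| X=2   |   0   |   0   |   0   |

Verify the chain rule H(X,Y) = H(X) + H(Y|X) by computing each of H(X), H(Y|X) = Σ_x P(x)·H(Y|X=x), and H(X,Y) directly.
H(X) = 0.3712 bits, H(Y|X) = 1.5042 bits, H(X,Y) = 1.8755 bits

Marginal of X (row sums):
  P(X=0) = 11/28 + 9/28 + 3/14 = 13/14
  P(X=1) = 1/28 + 1/28 + 0 = 1/14
  P(X=2) = 0 + 0 + 0 = 0
H(X) = -[(13/14)·log₂(13/14) + (1/14)·log₂(1/14)]   (outcomes with P = 0 contribute 0)
  = 0.09928 + 0.27195 = 0.3712 bits

H(Y|X) = Σ_x P(x)·H(Y|X=x):
  X=0: P(X=0) = 13/14, P(Y|X=0) = (11/26, 9/26, 3/13) → H(Y|X=0) = 1.54302
  X=1: P(X=1) = 1/14, P(Y|X=1) = (1/2, 1/2, 0) → H(Y|X=1) = 1.00000
  X=2: P(X=2) = 0 → contributes 0
H(Y|X) = (13/14)·1.54302 + (1/14)·1.00000 = 1.5042 bits

H(X,Y) = -Σ_{x,y} P(x,y) log₂ P(x,y). Per-cell terms -P(x,y)·log₂P(x,y):
  X=0: 0.52954, 0.52632, 0.47623
  X=1: 0.17169, 0.17169, 0.00000
  X=2: 0.00000, 0.00000, 0.00000
  (cells with P = 0 contribute 0)
Sum of the 9 terms: H(X,Y) = 1.8755 bits

Chain rule check:
  H(X) + H(Y|X) = 0.3712 + 1.5042 = 1.8754 bits
  H(X,Y) = 1.8755 bits
✓ Chain rule verified (Δ = 0.0001 is 4-dp rounding noise: each of the three values was rounded independently).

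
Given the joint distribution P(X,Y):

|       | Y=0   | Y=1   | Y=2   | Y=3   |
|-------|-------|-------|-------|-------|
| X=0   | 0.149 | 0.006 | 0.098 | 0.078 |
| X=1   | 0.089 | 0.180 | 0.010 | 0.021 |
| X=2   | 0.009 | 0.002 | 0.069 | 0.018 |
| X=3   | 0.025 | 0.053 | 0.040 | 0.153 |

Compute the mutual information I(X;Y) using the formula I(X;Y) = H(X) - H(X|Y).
0.4662 bits

I(X;Y) = H(X) - H(X|Y)

Marginal of X (row sums):
  P(X=0) = 0.149 + 0.006 + 0.098 + 0.078 = 0.331
  P(X=1) = 0.089 + 0.180 + 0.010 + 0.021 = 0.300
  P(X=2) = 0.009 + 0.002 + 0.069 + 0.018 = 0.098
  P(X=3) = 0.025 + 0.053 + 0.040 + 0.153 = 0.271
H(X) = -[0.331·log₂(0.331) + 0.300·log₂(0.300) + 0.098·log₂(0.098) + 0.271·log₂(0.271)]
  = 0.527977 + 0.521090 + 0.328405 + 0.510465 = 1.88794 bits

Marginal of Y (column sums):
  P(Y=0) = 0.149 + 0.089 + 0.009 + 0.025 = 0.272
  P(Y=1) = 0.006 + 0.180 + 0.002 + 0.053 = 0.241
  P(Y=2) = 0.098 + 0.010 + 0.069 + 0.040 = 0.217
  P(Y=3) = 0.078 + 0.021 + 0.018 + 0.153 = 0.270
H(X|Y) = Σ_y P(y)·H(X|Y=y):
  Y=0: P(Y=0) = 0.272, P(X|Y=0) = (149/272, 89/272, 9/272, 25/272) → H(X|Y=0) = 1.482234
  Y=1: P(Y=1) = 0.241, P(X|Y=1) = (6/241, 180/241, 2/241, 53/241) → H(X|Y=1) = 0.984993
  Y=2: P(Y=2) = 0.217, P(X|Y=2) = (14/31, 10/217, 69/217, 40/217) → H(X|Y=2) = 1.697836
  Y=3: P(Y=3) = 0.270, P(X|Y=3) = (13/45, 7/90, 1/15, 17/30) → H(X|Y=3) = 1.528893
H(X|Y) = 0.272·1.482234 + 0.241·0.984993 + 0.217·1.697836 + 0.270·1.528893 = 1.42178 bits

I(X;Y) = H(X) - H(X|Y) = 1.88794 - 1.42178 = 0.4662 bits

Cross-check via I(X;Y) = H(X) + H(Y) - H(X,Y): computing H(Y) from the column sums and H(X,Y) from the 16 cells in the same way gives H(Y) = 1.99399 bits and H(X,Y) = 3.41577 bits, so
I(X;Y) = 1.88794 + 1.99399 - 3.41577 = 0.4662 bits ✓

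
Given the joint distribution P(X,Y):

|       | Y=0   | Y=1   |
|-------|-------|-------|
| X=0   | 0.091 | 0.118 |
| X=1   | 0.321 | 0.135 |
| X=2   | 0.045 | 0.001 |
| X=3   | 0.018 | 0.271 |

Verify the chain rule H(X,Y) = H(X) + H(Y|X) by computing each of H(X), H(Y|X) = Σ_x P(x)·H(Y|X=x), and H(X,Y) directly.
H(X) = 1.7105 bits, H(Y|X) = 0.7103 bits, H(X,Y) = 2.4208 bits

Marginal of X (row sums):
  P(X=0) = 0.091 + 0.118 = 0.209
  P(X=1) = 0.321 + 0.135 = 0.456
  P(X=2) = 0.045 + 0.001 = 0.046
  P(X=3) = 0.018 + 0.271 = 0.289
H(X) = -[0.209·log₂(0.209) + 0.456·log₂(0.456) + 0.046·log₂(0.046) + 0.289·log₂(0.289)]
  = 0.4720 + 0.5166 + 0.2043 + 0.5176 = 1.7105 bits

H(Y|X) = Σ_x P(x)·H(Y|X=x):
  X=0: P(X=0) = 0.209, P(Y|X=0) = (91/209, 118/209) → H(Y|X=0) = 0.9879
  X=1: P(X=1) = 0.456, P(Y|X=1) = (107/152, 45/152) → H(Y|X=1) = 0.8764
  X=2: P(X=2) = 0.046, P(Y|X=2) = (45/46, 1/46) → H(Y|X=2) = 0.1511
  X=3: P(X=3) = 0.289, P(Y|X=3) = (18/289, 271/289) → H(Y|X=3) = 0.3364
H(Y|X) = 0.209·0.9879 + 0.456·0.8764 + 0.046·0.1511 + 0.289·0.3364 = 0.7103 bits

H(X,Y) = -Σ_{x,y} P(x,y) log₂ P(x,y). Per-cell terms -P(x,y)·log₂P(x,y):
  X=0: 0.3147, 0.3638
  X=1: 0.5262, 0.3900
  X=2: 0.2013, 0.0100
  X=3: 0.1043, 0.5105
Sum of the 8 terms: H(X,Y) = 2.4208 bits

Chain rule check:
  H(X) + H(Y|X) = 1.7105 + 0.7103 = 2.4208 bits
  H(X,Y) = 2.4208 bits
✓ Chain rule verified.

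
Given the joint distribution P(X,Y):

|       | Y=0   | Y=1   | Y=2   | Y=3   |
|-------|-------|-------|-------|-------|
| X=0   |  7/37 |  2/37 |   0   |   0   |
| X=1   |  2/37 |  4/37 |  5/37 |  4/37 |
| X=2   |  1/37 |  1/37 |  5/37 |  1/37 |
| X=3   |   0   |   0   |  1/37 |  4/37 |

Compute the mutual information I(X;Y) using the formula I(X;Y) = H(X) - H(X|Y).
0.5790 bits

I(X;Y) = H(X) - H(X|Y)

Marginal of X (row sums):
  P(X=0) = 7/37 + 2/37 + 0 + 0 = 9/37
  P(X=1) = 2/37 + 4/37 + 5/37 + 4/37 = 15/37
  P(X=2) = 1/37 + 1/37 + 5/37 + 1/37 = 8/37
  P(X=3) = 0 + 0 + 1/37 + 4/37 = 5/37
H(X) = -[(9/37)·log₂(9/37) + (15/37)·log₂(15/37) + (8/37)·log₂(8/37) + (5/37)·log₂(5/37)]
  = 0.496101 + 0.528066 + 0.477720 + 0.390206 = 1.89209 bits

Marginal of Y (column sums):
  P(Y=0) = 7/37 + 2/37 + 1/37 + 0 = 10/37
  P(Y=1) = 2/37 + 4/37 + 1/37 + 0 = 7/37
  P(Y=2) = 0 + 5/37 + 5/37 + 1/37 = 11/37
  P(Y=3) = 0 + 4/37 + 1/37 + 4/37 = 9/37
H(X|Y) = Σ_y P(y)·H(X|Y=y):
  Y=0: P(Y=0) = 10/37, P(X|Y=0) = (7/10, 1/5, 1/10, 0) → H(X|Y=0) = 1.156780
  Y=1: P(Y=1) = 7/37, P(X|Y=1) = (2/7, 4/7, 1/7, 0) → H(X|Y=1) = 1.378783
  Y=2: P(Y=2) = 11/37, P(X|Y=2) = (0, 5/11, 5/11, 1/11) → H(X|Y=2) = 1.348588
  Y=3: P(Y=3) = 9/37, P(X|Y=3) = (0, 4/9, 1/9, 4/9) → H(X|Y=3) = 1.392147
H(X|Y) = (10/37)·1.156780 + (7/37)·1.378783 + (11/37)·1.348588 + (9/37)·1.392147 = 1.31306 bits

I(X;Y) = H(X) - H(X|Y) = 1.89209 - 1.31306 = 0.5790 bits

Cross-check via I(X;Y) = H(X) + H(Y) - H(X,Y): computing H(Y) from the column sums and H(X,Y) from the 16 cells in the same way gives H(Y) = 1.98097 bits and H(X,Y) = 3.29403 bits, so
I(X;Y) = 1.89209 + 1.98097 - 3.29403 = 0.5790 bits ✓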